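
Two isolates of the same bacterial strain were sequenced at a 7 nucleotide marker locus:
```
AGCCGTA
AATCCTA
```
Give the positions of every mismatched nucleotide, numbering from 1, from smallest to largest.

Scanning 1-based: 2: G/A; 3: C/T; 5: G/C.

2, 3, 5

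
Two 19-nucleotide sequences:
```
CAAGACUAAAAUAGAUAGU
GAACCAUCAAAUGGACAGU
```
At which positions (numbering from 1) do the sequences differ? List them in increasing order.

Scanning 1-based: 1: C/G; 4: G/C; 5: A/C; 6: C/A; 8: A/C; 13: A/G; 16: U/C.

1, 4, 5, 6, 8, 13, 16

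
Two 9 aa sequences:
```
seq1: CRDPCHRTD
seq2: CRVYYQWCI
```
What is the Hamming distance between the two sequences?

7

Comparing position by position, 7 positions differ: 3 (D/V), 4 (P/Y), 5 (C/Y), 6 (H/Q), 7 (R/W), 8 (T/C), 9 (D/I).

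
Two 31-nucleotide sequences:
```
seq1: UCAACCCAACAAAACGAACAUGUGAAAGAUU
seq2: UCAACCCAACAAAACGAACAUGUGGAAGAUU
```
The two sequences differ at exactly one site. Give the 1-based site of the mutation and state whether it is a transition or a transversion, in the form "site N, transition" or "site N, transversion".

site 25, transition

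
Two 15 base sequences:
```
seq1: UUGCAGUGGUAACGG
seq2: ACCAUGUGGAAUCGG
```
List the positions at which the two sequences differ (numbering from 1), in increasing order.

1, 2, 3, 4, 5, 10, 12

Differences at position 1 (U→A), position 2 (U→C), position 3 (G→C), position 4 (C→A), position 5 (A→U), position 10 (U→A), position 12 (A→U).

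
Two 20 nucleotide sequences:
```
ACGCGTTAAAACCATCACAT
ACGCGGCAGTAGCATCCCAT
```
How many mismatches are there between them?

6

The sequences differ at bases 6, 7, 9, 10, 12, 17 (1-based) — 6 in total.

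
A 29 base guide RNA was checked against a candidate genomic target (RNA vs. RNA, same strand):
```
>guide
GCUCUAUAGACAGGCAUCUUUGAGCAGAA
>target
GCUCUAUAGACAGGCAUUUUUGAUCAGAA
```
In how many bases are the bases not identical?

Comparing position by position, 2 bases differ: 18 (C/U), 24 (G/U).

2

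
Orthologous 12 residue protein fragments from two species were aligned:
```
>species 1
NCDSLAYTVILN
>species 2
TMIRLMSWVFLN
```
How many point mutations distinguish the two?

8

Comparing position by position, 8 positions differ: 1 (N/T), 2 (C/M), 3 (D/I), 4 (S/R), 6 (A/M), 7 (Y/S), 8 (T/W), 10 (I/F).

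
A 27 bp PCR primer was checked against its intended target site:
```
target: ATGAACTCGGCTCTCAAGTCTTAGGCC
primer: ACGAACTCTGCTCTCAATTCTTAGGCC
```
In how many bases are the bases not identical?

3

The sequences differ at bases 2, 9, 18 (1-based) — 3 in total.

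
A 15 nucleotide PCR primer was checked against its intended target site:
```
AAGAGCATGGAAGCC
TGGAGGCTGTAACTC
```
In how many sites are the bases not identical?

Mismatches (1-based): site 1: A→T; site 2: A→G; site 6: C→G; site 7: A→C; site 10: G→T; site 13: G→C; site 14: C→T.

7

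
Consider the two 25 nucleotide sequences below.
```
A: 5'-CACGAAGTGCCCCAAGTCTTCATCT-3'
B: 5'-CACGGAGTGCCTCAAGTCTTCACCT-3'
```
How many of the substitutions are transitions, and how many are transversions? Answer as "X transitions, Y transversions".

Mismatches (1-based):
position 5: A→G (purine→purine, transition)
position 12: C→T (pyrimidine→pyrimidine, transition)
position 23: T→C (pyrimidine→pyrimidine, transition)

3 transitions, 0 transversions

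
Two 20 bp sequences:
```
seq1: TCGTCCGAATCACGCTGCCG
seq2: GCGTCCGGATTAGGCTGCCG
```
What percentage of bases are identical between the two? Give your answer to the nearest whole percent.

Mismatches at positions 1, 8, 11, 13 (1-based): 4 of 20.
Identical positions: 16/20 = 80% → 80%.

80%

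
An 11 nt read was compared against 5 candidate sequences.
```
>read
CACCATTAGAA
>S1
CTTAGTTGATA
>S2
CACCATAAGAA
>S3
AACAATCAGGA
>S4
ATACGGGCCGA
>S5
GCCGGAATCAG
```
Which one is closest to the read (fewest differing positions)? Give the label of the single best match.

S2

S1 differs at 7 positions; S2 differs at 1 position; S3 differs at 4 positions; S4 differs at 9 positions; S5 differs at 9 positions. The closest is S2.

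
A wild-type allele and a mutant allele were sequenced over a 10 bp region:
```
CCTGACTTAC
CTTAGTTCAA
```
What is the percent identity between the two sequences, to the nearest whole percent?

6 positions differ (2, 4, 5, 6, 8, 10), so 4 of 10 match: 4/10 = 40%.

40%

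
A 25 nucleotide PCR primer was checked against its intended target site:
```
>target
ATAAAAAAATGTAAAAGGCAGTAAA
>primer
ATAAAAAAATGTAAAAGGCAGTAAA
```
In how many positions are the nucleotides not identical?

The two sequences are identical at every position.

0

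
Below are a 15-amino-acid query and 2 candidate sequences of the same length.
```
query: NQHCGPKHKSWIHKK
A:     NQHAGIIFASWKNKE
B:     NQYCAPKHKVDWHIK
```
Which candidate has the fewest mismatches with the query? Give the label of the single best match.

A differs at 8 positions; B differs at 6 positions. The closest is B.

B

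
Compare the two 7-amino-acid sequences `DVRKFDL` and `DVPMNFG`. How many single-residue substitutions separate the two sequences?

Comparing position by position, 5 positions differ: 3 (R/P), 4 (K/M), 5 (F/N), 6 (D/F), 7 (L/G).

5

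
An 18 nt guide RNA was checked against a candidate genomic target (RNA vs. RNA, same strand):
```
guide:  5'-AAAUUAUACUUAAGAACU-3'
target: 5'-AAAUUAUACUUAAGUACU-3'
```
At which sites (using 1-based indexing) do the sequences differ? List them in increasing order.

15

Scanning 1-based: 15: A/U.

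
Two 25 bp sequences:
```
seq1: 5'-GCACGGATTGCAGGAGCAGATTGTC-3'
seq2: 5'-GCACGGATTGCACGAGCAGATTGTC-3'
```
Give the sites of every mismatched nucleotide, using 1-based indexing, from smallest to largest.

Differences at site 13 (G→C).

13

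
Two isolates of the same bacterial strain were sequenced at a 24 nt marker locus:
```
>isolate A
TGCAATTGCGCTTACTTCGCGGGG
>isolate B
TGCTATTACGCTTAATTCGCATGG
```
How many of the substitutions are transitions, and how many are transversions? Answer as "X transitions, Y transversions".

2 transitions, 3 transversions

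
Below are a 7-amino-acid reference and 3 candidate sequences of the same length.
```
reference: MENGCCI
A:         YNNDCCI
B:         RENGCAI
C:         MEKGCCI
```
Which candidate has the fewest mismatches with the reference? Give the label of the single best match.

C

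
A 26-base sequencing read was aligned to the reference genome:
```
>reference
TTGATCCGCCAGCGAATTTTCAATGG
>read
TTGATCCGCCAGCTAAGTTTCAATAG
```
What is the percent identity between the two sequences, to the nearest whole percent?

Mismatches at positions 14, 17, 25 (1-based): 3 of 26.
Identical positions: 23/26 = 88.46% → 88%.

88%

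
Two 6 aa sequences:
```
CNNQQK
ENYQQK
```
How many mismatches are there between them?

2

Mismatches (1-based): residue 1: C→E; residue 3: N→Y.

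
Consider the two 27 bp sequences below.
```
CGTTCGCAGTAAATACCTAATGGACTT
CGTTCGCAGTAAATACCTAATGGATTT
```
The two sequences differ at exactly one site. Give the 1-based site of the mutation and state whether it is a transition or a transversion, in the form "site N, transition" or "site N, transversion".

Site 25 changes C→T. C is a pyrimidine and T is a pyrimidine, so this is a transition.

site 25, transition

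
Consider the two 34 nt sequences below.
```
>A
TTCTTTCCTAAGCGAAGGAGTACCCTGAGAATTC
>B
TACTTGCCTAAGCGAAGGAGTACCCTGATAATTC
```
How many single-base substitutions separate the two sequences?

The sequences differ at sites 2, 6, 29 (1-based) — 3 in total.

3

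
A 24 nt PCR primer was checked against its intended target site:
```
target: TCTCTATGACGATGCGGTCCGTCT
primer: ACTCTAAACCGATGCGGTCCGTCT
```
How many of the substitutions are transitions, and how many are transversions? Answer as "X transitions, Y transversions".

1 transition, 3 transversions

Mismatches (1-based):
site 1: T→A (pyrimidine→purine, transversion)
site 7: T→A (pyrimidine→purine, transversion)
site 8: G→A (purine→purine, transition)
site 9: A→C (purine→pyrimidine, transversion)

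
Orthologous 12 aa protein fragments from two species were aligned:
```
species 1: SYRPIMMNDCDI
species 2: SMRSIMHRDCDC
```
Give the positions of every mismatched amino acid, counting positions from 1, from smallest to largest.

Scanning 1-based: 2: Y/M; 4: P/S; 7: M/H; 8: N/R; 12: I/C.

2, 4, 7, 8, 12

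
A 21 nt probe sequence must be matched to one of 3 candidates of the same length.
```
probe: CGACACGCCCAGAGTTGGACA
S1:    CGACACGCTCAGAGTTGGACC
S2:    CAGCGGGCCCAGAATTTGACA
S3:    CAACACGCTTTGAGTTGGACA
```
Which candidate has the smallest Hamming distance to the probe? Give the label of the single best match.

S1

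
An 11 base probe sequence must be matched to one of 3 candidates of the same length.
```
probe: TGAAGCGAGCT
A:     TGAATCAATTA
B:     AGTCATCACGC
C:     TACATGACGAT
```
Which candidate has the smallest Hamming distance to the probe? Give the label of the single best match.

Hamming distances to probe — A: 5; B: 9; C: 7.
Smallest is A with 5 mismatches.

A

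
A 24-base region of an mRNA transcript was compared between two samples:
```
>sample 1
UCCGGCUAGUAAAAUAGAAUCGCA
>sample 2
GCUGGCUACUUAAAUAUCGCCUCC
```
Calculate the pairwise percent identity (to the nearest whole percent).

58%

10 positions differ (1, 3, 9, 11, 17, 18, 19, 20, 22, 24), so 14 of 24 match: 14/24 = 58.33%.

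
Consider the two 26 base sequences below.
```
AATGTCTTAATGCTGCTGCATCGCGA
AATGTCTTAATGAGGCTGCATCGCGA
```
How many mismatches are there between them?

2

Mismatches (1-based): base 13: C→A; base 14: T→G.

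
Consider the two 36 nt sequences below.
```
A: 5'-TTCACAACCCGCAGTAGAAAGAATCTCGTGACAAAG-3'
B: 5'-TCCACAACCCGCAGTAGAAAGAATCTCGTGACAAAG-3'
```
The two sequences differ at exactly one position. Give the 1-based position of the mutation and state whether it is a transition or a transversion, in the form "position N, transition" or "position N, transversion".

position 2, transition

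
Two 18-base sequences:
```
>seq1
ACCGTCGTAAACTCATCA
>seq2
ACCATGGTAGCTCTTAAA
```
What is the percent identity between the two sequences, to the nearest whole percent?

Mismatches at positions 4, 6, 10, 11, 12, 13, 14, 15, 16, 17 (1-based): 10 of 18.
Identical positions: 8/18 = 44.44% → 44%.

44%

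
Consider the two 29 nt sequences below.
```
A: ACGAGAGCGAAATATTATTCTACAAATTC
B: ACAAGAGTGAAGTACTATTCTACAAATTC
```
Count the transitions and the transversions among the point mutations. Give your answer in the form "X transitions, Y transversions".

4 transitions, 0 transversions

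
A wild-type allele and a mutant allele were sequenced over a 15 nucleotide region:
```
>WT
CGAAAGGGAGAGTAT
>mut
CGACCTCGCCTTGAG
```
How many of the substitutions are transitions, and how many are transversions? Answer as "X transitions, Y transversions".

Mismatches (1-based):
site 4: A→C (purine→pyrimidine, transversion)
site 5: A→C (purine→pyrimidine, transversion)
site 6: G→T (purine→pyrimidine, transversion)
site 7: G→C (purine→pyrimidine, transversion)
site 9: A→C (purine→pyrimidine, transversion)
site 10: G→C (purine→pyrimidine, transversion)
site 11: A→T (purine→pyrimidine, transversion)
site 12: G→T (purine→pyrimidine, transversion)
site 13: T→G (pyrimidine→purine, transversion)
site 15: T→G (pyrimidine→purine, transversion)

0 transitions, 10 transversions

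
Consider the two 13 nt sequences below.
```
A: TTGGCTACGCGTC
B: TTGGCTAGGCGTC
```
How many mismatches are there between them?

The sequences differ at bases 8 (1-based) — 1 in total.

1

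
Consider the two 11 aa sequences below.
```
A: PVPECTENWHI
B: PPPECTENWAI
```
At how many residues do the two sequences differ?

Mismatches (1-based): residue 2: V→P; residue 10: H→A.

2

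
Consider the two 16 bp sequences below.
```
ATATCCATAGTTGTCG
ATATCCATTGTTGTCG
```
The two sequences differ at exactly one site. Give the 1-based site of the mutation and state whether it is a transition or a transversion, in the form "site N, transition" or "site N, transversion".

The sequences differ only at site 9: A→T (purine→pyrimidine), a transversion.

site 9, transversion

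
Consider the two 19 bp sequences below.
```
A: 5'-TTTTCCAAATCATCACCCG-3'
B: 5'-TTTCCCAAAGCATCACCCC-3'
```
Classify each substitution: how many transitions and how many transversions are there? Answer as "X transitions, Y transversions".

1 transition, 2 transversions

Transitions (purine↔purine or pyrimidine↔pyrimidine): 4 T→C.
Transversions (purine↔pyrimidine): 10 T→G, 19 G→C.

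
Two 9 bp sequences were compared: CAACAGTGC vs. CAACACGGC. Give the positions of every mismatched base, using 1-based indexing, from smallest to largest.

6, 7

Differences at position 6 (G→C), position 7 (T→G).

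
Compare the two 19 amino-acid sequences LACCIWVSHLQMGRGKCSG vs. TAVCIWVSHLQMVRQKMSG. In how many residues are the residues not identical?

The sequences differ at residues 1, 3, 13, 15, 17 (1-based) — 5 in total.

5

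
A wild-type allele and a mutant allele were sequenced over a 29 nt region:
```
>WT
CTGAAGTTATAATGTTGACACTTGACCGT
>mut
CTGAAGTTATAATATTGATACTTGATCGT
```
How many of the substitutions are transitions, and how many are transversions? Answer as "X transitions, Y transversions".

3 transitions, 0 transversions

Mismatches (1-based):
position 14: G→A (purine→purine, transition)
position 19: C→T (pyrimidine→pyrimidine, transition)
position 26: C→T (pyrimidine→pyrimidine, transition)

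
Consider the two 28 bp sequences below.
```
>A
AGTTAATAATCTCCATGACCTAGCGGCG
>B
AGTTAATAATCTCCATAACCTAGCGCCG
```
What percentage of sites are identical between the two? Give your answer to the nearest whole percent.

93%

2 positions differ (17, 26), so 26 of 28 match: 26/28 = 92.86%.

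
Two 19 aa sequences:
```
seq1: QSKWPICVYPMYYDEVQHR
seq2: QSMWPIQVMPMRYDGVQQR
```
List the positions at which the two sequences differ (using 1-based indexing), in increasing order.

Scanning 1-based: 3: K/M; 7: C/Q; 9: Y/M; 12: Y/R; 15: E/G; 18: H/Q.

3, 7, 9, 12, 15, 18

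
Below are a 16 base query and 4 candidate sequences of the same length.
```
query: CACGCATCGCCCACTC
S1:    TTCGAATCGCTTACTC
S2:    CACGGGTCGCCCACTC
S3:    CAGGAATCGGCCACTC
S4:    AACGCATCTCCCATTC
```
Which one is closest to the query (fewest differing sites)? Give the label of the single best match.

S2

S1 differs at 5 sites; S2 differs at 2 sites; S3 differs at 3 sites; S4 differs at 3 sites. The closest is S2.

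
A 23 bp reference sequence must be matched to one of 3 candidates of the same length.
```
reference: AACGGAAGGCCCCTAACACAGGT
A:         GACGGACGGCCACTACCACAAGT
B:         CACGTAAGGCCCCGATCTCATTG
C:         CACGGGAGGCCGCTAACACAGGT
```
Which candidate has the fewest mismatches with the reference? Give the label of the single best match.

C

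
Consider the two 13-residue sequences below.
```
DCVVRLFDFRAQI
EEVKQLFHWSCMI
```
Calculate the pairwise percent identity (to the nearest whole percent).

31%

9 positions differ (1, 2, 4, 5, 8, 9, 10, 11, 12), so 4 of 13 match: 4/13 = 30.77%.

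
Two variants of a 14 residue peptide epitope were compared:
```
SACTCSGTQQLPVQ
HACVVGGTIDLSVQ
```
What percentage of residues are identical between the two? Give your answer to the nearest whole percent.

7 positions differ (1, 4, 5, 6, 9, 10, 12), so 7 of 14 match: 7/14 = 50%.

50%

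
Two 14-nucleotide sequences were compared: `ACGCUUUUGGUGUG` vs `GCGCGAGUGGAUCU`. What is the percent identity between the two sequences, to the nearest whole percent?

43%

8 positions differ (1, 5, 6, 7, 11, 12, 13, 14), so 6 of 14 match: 6/14 = 42.86%.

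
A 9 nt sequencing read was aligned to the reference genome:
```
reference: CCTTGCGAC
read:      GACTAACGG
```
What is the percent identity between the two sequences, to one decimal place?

Mismatches at positions 1, 2, 3, 5, 6, 7, 8, 9 (1-based): 8 of 9.
Identical positions: 1/9 = 11.11% → 11.1%.

11.1%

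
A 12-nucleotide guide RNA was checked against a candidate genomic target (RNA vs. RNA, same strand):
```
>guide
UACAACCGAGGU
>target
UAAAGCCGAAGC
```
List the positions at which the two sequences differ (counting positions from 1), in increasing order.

3, 5, 10, 12

Scanning 1-based: 3: C/A; 5: A/G; 10: G/A; 12: U/C.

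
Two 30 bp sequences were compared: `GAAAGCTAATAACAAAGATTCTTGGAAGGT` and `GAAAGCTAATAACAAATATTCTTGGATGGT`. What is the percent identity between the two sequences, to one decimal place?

2 positions differ (17, 27), so 28 of 30 match: 28/30 = 93.33%.

93.3%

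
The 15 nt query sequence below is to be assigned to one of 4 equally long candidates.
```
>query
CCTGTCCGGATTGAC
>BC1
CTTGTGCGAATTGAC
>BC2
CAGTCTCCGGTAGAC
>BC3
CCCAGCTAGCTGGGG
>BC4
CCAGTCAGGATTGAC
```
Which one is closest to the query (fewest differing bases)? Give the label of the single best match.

BC4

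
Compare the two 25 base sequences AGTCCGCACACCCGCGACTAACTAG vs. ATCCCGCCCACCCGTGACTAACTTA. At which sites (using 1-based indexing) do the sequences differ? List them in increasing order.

2, 3, 8, 15, 24, 25

Differences at site 2 (G→T), site 3 (T→C), site 8 (A→C), site 15 (C→T), site 24 (A→T), site 25 (G→A).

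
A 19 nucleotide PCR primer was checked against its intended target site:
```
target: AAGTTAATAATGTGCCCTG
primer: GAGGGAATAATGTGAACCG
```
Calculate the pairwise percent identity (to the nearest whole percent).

6 positions differ (1, 4, 5, 15, 16, 18), so 13 of 19 match: 13/19 = 68.42%.

68%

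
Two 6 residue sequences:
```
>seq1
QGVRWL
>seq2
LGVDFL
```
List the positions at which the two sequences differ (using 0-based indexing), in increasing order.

Scanning 0-based: 0: Q/L; 3: R/D; 4: W/F.

0, 3, 4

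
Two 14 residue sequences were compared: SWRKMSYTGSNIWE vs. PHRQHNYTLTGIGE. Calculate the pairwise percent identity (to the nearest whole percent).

36%

9 positions differ (1, 2, 4, 5, 6, 9, 10, 11, 13), so 5 of 14 match: 5/14 = 35.71%.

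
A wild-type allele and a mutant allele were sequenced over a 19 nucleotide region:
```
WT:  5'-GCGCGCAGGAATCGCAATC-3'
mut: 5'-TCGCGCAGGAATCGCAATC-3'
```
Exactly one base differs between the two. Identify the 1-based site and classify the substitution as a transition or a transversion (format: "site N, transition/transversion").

site 1, transversion

The sequences differ only at site 1: G→T (purine→pyrimidine), a transversion.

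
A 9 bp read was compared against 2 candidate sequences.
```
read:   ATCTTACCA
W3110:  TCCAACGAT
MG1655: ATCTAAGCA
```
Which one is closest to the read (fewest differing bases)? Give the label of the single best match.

W3110 differs at 8 bases; MG1655 differs at 2 bases. The closest is MG1655.

MG1655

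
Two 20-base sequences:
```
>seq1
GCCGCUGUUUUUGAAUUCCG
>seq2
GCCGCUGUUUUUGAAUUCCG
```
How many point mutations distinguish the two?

No positions differ; the sequences are identical.

0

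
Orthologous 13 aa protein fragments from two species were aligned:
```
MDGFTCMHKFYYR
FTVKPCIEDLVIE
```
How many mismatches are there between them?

12

Comparing position by position, 12 positions differ: 1 (M/F), 2 (D/T), 3 (G/V), 4 (F/K), 5 (T/P), 7 (M/I), 8 (H/E), 9 (K/D), 10 (F/L), 11 (Y/V), 12 (Y/I), 13 (R/E).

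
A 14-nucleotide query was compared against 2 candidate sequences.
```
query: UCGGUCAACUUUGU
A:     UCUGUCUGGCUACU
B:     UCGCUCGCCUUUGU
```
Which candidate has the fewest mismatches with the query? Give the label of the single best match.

B

A differs at 7 positions; B differs at 3 positions. The closest is B.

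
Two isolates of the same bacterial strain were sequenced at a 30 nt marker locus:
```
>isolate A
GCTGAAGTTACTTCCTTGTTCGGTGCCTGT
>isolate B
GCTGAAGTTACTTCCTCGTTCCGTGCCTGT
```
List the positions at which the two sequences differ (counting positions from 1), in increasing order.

17, 22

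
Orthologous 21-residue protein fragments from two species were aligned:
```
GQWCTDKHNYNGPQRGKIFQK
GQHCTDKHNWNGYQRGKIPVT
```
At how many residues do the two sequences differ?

6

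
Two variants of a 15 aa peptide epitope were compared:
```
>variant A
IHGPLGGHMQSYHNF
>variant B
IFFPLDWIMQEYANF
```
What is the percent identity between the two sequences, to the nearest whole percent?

53%

Mismatches at positions 2, 3, 6, 7, 8, 11, 13 (1-based): 7 of 15.
Identical positions: 8/15 = 53.33% → 53%.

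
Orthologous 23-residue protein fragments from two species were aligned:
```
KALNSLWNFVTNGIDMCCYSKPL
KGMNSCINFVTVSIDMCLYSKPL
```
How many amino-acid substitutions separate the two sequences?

Comparing position by position, 7 residues differ: 2 (A/G), 3 (L/M), 6 (L/C), 7 (W/I), 12 (N/V), 13 (G/S), 18 (C/L).

7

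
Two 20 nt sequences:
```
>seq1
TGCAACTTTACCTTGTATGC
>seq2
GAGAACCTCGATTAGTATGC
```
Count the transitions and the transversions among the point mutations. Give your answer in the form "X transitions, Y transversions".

5 transitions, 4 transversions

Transitions (purine↔purine or pyrimidine↔pyrimidine): 2 G→A, 7 T→C, 9 T→C, 10 A→G, 12 C→T.
Transversions (purine↔pyrimidine): 1 T→G, 3 C→G, 11 C→A, 14 T→A.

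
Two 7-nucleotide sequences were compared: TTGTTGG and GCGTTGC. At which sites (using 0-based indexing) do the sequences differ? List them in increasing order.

Differences at site 0 (T→G), site 1 (T→C), site 6 (G→C).

0, 1, 6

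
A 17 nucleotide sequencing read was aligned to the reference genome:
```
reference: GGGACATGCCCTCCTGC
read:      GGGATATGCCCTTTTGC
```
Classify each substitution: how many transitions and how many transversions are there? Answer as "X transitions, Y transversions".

Mismatches (1-based):
site 5: C→T (pyrimidine→pyrimidine, transition)
site 13: C→T (pyrimidine→pyrimidine, transition)
site 14: C→T (pyrimidine→pyrimidine, transition)

3 transitions, 0 transversions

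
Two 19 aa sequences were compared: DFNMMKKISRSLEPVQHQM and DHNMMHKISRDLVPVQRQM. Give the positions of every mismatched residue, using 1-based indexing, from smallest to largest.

Scanning 1-based: 2: F/H; 6: K/H; 11: S/D; 13: E/V; 17: H/R.

2, 6, 11, 13, 17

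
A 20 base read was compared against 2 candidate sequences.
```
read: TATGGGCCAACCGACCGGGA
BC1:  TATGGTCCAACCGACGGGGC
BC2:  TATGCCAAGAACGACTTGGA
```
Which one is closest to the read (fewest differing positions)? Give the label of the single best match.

BC1 differs at 3 positions; BC2 differs at 8 positions. The closest is BC1.

BC1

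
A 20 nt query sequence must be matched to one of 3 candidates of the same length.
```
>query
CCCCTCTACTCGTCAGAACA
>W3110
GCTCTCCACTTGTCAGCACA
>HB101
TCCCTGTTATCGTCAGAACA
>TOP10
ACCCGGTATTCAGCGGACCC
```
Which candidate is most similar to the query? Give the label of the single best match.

W3110 differs at 5 bases; HB101 differs at 4 bases; TOP10 differs at 9 bases. The closest is HB101.

HB101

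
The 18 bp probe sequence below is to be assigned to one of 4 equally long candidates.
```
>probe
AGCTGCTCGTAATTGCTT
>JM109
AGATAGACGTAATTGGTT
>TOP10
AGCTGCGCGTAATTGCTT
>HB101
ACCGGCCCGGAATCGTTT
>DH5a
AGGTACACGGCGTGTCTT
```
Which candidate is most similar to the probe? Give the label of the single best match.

Hamming distances to probe — JM109: 5; TOP10: 1; HB101: 6; DH5a: 8.
Smallest is TOP10 with 1 mismatch.

TOP10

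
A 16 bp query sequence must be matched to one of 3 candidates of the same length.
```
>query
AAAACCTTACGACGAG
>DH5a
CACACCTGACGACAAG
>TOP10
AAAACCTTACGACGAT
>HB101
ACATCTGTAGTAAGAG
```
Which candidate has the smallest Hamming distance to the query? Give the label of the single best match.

TOP10

DH5a differs at 4 bases; TOP10 differs at 1 base; HB101 differs at 7 bases. The closest is TOP10.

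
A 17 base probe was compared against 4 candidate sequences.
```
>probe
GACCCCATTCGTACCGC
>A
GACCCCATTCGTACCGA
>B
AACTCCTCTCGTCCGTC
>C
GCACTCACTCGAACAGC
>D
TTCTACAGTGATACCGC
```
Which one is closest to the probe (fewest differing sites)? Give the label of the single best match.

A

Hamming distances to probe — A: 1; B: 7; C: 6; D: 7.
Smallest is A with 1 mismatch.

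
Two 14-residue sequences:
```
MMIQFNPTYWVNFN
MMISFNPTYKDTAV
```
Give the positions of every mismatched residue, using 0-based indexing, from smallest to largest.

3, 9, 10, 11, 12, 13

Scanning 0-based: 3: Q/S; 9: W/K; 10: V/D; 11: N/T; 12: F/A; 13: N/V.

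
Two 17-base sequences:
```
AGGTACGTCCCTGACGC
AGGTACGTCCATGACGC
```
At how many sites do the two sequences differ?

1

The sequences differ at sites 11 (1-based) — 1 in total.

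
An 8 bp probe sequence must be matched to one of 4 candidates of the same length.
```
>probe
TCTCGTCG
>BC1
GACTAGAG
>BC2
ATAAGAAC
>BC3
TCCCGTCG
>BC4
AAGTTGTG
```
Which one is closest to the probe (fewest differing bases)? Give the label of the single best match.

BC3

Hamming distances to probe — BC1: 7; BC2: 7; BC3: 1; BC4: 7.
Smallest is BC3 with 1 mismatch.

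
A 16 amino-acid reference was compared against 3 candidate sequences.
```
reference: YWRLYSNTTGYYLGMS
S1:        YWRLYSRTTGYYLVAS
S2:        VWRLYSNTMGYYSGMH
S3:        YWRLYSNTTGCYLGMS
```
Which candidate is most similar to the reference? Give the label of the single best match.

S3

Hamming distances to reference — S1: 3; S2: 4; S3: 1.
Smallest is S3 with 1 mismatch.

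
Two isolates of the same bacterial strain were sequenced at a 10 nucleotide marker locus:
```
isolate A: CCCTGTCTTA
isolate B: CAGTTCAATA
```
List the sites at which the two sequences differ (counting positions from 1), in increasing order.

2, 3, 5, 6, 7, 8

Scanning 1-based: 2: C/A; 3: C/G; 5: G/T; 6: T/C; 7: C/A; 8: T/A.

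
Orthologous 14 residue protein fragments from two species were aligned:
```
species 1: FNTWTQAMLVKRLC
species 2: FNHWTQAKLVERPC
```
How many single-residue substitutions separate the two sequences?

4

Mismatches (1-based): residue 3: T→H; residue 8: M→K; residue 11: K→E; residue 13: L→P.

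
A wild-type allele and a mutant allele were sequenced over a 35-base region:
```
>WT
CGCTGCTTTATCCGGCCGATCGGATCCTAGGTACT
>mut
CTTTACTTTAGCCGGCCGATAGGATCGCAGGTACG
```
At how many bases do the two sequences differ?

Comparing position by position, 8 bases differ: 2 (G/T), 3 (C/T), 5 (G/A), 11 (T/G), 21 (C/A), 27 (C/G), 28 (T/C), 35 (T/G).

8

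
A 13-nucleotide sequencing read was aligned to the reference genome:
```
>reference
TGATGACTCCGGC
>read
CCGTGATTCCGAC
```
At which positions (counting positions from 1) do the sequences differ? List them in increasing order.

Scanning 1-based: 1: T/C; 2: G/C; 3: A/G; 7: C/T; 12: G/A.

1, 2, 3, 7, 12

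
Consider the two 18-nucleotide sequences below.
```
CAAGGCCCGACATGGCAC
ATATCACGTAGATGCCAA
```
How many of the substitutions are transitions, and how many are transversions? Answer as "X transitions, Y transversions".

0 transitions, 10 transversions

Transitions (purine↔purine or pyrimidine↔pyrimidine): none.
Transversions (purine↔pyrimidine): 1 C→A, 2 A→T, 4 G→T, 5 G→C, 6 C→A, 8 C→G, 9 G→T, 11 C→G, 15 G→C, 18 C→A.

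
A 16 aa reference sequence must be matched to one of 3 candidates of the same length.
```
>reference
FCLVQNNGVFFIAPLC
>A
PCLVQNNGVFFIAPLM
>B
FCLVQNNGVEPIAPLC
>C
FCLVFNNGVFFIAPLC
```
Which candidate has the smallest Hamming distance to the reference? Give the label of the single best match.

A differs at 2 positions; B differs at 2 positions; C differs at 1 position. The closest is C.

C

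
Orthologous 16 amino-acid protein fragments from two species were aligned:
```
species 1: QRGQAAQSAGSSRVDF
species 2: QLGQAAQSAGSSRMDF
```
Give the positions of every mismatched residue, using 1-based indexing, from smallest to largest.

2, 14

Differences at position 2 (R→L), position 14 (V→M).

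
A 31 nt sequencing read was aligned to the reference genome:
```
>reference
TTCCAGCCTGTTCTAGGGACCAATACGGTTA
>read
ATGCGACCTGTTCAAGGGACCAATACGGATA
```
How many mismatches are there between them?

6

Mismatches (1-based): site 1: T→A; site 3: C→G; site 5: A→G; site 6: G→A; site 14: T→A; site 29: T→A.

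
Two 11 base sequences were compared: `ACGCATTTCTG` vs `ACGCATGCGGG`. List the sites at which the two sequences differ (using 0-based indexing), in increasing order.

6, 7, 8, 9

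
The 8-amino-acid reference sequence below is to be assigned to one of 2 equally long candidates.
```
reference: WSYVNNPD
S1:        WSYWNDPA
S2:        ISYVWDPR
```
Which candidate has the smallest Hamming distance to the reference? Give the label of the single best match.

S1

S1 differs at 3 residues; S2 differs at 4 residues. The closest is S1.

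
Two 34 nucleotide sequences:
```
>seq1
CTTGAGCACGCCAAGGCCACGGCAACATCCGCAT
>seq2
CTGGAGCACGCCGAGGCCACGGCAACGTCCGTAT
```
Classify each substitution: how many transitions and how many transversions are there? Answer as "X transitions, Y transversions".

3 transitions, 1 transversion

Transitions (purine↔purine or pyrimidine↔pyrimidine): 13 A→G, 27 A→G, 32 C→T.
Transversions (purine↔pyrimidine): 3 T→G.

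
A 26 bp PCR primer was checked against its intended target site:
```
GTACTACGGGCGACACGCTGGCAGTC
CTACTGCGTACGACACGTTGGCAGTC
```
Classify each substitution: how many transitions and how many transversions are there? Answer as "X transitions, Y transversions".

3 transitions, 2 transversions

Mismatches (1-based):
site 1: G→C (purine→pyrimidine, transversion)
site 6: A→G (purine→purine, transition)
site 9: G→T (purine→pyrimidine, transversion)
site 10: G→A (purine→purine, transition)
site 18: C→T (pyrimidine→pyrimidine, transition)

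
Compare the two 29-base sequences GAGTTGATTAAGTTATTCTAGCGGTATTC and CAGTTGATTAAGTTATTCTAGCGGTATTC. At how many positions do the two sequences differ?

The sequences differ at positions 1 (1-based) — 1 in total.

1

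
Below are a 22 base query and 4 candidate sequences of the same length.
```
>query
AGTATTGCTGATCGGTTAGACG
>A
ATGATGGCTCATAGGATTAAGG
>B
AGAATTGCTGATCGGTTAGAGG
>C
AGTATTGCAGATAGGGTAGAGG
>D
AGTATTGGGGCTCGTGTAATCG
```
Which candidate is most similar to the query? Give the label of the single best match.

B

A differs at 9 sites; B differs at 2 sites; C differs at 4 sites; D differs at 7 sites. The closest is B.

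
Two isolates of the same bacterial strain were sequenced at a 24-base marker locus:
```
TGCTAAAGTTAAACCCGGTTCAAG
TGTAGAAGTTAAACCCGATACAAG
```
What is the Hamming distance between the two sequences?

Comparing position by position, 5 bases differ: 3 (C/T), 4 (T/A), 5 (A/G), 18 (G/A), 20 (T/A).

5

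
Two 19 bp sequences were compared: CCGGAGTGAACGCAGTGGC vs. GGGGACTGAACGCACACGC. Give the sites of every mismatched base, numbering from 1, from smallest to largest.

1, 2, 6, 15, 16, 17

Scanning 1-based: 1: C/G; 2: C/G; 6: G/C; 15: G/C; 16: T/A; 17: G/C.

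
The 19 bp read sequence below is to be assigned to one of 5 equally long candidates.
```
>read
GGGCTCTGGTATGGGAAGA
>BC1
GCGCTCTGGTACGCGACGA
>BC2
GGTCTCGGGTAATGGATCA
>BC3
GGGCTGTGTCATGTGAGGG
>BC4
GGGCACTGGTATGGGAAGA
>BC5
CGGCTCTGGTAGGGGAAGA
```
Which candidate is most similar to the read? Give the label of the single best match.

BC1 differs at 4 sites; BC2 differs at 6 sites; BC3 differs at 6 sites; BC4 differs at 1 site; BC5 differs at 2 sites. The closest is BC4.

BC4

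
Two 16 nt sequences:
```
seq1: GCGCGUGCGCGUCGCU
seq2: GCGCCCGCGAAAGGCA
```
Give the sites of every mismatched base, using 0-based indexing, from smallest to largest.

4, 5, 9, 10, 11, 12, 15

Scanning 0-based: 4: G/C; 5: U/C; 9: C/A; 10: G/A; 11: U/A; 12: C/G; 15: U/A.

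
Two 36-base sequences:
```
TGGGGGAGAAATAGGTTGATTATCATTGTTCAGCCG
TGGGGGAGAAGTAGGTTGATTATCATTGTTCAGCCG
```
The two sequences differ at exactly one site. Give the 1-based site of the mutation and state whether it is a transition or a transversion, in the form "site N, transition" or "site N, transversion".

site 11, transition

The sequences differ only at site 11: A→G (purine→purine), a transition.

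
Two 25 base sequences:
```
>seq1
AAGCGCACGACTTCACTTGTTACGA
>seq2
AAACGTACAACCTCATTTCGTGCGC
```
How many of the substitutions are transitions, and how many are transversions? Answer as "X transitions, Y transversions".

6 transitions, 3 transversions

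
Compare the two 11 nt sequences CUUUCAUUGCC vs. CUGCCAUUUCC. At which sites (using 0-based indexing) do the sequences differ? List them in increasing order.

2, 3, 8

Differences at site 2 (U→G), site 3 (U→C), site 8 (G→U).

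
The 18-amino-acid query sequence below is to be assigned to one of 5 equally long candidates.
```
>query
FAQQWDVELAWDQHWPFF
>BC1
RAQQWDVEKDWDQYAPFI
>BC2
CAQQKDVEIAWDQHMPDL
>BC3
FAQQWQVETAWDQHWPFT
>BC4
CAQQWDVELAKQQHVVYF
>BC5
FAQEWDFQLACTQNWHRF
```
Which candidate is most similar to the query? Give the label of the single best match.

Hamming distances to query — BC1: 6; BC2: 6; BC3: 3; BC4: 6; BC5: 8.
Smallest is BC3 with 3 mismatches.

BC3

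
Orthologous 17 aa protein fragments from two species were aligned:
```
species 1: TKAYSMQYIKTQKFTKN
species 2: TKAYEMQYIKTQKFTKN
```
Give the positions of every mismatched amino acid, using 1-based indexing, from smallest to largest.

5

Differences at position 5 (S→E).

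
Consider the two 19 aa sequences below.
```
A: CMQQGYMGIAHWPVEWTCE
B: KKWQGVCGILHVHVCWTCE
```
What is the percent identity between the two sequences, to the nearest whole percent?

53%

9 positions differ (1, 2, 3, 6, 7, 10, 12, 13, 15), so 10 of 19 match: 10/19 = 52.63%.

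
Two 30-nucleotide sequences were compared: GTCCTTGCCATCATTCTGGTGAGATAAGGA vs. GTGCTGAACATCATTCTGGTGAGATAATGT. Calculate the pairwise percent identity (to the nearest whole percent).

80%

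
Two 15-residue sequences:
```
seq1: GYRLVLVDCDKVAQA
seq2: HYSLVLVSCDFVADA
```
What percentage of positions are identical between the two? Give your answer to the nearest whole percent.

Mismatches at positions 1, 3, 8, 11, 14 (1-based): 5 of 15.
Identical positions: 10/15 = 66.67% → 67%.

67%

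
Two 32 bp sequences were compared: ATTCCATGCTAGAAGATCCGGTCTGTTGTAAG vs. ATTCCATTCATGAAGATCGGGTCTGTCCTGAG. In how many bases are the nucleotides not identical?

Mismatches (1-based): base 8: G→T; base 10: T→A; base 11: A→T; base 19: C→G; base 27: T→C; base 28: G→C; base 30: A→G.

7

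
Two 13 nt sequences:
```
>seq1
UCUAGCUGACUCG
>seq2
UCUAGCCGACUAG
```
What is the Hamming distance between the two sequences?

Mismatches (1-based): site 7: U→C; site 12: C→A.

2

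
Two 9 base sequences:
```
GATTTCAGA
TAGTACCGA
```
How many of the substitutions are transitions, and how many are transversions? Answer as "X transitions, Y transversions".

Transitions (purine↔purine or pyrimidine↔pyrimidine): none.
Transversions (purine↔pyrimidine): 1 G→T, 3 T→G, 5 T→A, 7 A→C.

0 transitions, 4 transversions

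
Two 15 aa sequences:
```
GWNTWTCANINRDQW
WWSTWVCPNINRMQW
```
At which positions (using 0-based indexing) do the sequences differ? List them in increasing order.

Differences at position 0 (G→W), position 2 (N→S), position 5 (T→V), position 7 (A→P), position 12 (D→M).

0, 2, 5, 7, 12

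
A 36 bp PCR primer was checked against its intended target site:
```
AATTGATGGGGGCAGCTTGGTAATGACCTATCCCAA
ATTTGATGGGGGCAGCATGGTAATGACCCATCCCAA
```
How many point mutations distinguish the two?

Comparing position by position, 3 bases differ: 2 (A/T), 17 (T/A), 29 (T/C).

3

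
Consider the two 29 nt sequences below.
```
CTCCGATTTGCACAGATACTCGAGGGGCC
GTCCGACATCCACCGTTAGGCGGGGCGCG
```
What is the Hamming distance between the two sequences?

Comparing position by position, 11 positions differ: 1 (C/G), 7 (T/C), 8 (T/A), 10 (G/C), 14 (A/C), 16 (A/T), 19 (C/G), 20 (T/G), 23 (A/G), 26 (G/C), 29 (C/G).

11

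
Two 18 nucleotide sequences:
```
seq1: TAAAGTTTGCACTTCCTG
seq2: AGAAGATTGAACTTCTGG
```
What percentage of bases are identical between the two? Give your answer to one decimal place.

Mismatches at positions 1, 2, 6, 10, 16, 17 (1-based): 6 of 18.
Identical positions: 12/18 = 66.67% → 66.7%.

66.7%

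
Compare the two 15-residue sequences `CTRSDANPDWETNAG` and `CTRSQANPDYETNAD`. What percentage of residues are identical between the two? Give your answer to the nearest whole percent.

80%

3 positions differ (5, 10, 15), so 12 of 15 match: 12/15 = 80%.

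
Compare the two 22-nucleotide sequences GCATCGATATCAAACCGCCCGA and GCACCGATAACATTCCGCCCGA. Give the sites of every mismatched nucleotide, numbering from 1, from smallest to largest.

Scanning 1-based: 4: T/C; 10: T/A; 13: A/T; 14: A/T.

4, 10, 13, 14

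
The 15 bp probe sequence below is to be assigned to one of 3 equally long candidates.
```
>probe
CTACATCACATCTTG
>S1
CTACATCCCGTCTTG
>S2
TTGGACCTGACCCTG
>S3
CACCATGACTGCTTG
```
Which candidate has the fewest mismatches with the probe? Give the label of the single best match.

S1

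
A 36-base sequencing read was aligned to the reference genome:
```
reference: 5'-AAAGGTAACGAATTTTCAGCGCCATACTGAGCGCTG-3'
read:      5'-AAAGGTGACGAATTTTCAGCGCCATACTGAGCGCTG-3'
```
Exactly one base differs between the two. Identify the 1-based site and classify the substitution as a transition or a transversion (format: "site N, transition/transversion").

The sequences differ only at site 7: A→G (purine→purine), a transition.

site 7, transition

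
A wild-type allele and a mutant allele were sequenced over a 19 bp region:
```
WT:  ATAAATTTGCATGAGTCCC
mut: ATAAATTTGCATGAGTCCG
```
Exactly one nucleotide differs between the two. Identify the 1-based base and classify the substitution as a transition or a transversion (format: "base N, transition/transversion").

base 19, transversion

The sequences differ only at base 19: C→G (pyrimidine→purine), a transversion.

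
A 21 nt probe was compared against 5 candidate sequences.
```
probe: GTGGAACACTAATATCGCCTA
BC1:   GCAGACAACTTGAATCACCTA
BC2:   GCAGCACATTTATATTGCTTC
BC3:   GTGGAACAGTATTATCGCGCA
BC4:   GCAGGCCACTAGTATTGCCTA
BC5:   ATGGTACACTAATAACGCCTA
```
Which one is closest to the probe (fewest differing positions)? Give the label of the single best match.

BC5

Hamming distances to probe — BC1: 8; BC2: 8; BC3: 4; BC4: 6; BC5: 3.
Smallest is BC5 with 3 mismatches.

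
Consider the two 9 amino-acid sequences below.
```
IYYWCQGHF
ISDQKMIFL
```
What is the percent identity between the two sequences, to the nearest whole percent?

11%

Mismatches at positions 2, 3, 4, 5, 6, 7, 8, 9 (1-based): 8 of 9.
Identical positions: 1/9 = 11.11% → 11%.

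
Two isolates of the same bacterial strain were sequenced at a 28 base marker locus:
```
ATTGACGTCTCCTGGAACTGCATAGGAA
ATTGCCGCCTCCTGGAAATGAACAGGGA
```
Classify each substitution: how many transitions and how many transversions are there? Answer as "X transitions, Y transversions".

3 transitions, 3 transversions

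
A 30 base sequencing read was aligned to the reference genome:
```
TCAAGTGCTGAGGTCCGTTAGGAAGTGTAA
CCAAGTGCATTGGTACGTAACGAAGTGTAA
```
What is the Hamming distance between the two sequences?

The sequences differ at bases 1, 9, 10, 11, 15, 19, 21 (1-based) — 7 in total.

7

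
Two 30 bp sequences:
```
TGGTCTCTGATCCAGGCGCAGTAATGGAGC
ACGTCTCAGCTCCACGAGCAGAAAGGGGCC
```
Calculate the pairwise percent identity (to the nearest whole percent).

10 positions differ (1, 2, 8, 10, 15, 17, 22, 25, 28, 29), so 20 of 30 match: 20/30 = 66.67%.

67%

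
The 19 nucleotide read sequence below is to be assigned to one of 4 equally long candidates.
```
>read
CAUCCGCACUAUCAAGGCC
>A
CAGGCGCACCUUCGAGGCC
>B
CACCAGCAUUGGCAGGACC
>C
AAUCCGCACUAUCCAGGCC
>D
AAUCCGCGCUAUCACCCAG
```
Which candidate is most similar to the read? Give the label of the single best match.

Hamming distances to read — A: 5; B: 7; C: 2; D: 7.
Smallest is C with 2 mismatches.

C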